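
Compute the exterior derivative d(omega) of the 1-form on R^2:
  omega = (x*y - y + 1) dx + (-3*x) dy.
d(omega) = (-x - 2) dx ∧ dy

For a 1-form omega = sum_i f_i dx_i, the exterior derivative is
  d(omega) = sum_{i < j} (∂f_j/∂x_i - ∂f_i/∂x_j) dx_i ∧ dx_j.
  coefficient of dx ∧ dy: ∂f_2/∂x - ∂f_1/∂y = ∂(-3*x)/∂x - ∂(x*y - y + 1)/∂y = -x - 2
Assembling: d(omega) = (-x - 2) dx ∧ dy.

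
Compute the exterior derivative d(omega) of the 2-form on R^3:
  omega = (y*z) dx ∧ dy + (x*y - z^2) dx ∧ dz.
d(omega) = (-x + y) dx ∧ dy ∧ dz

For a 2-form omega = sum_{i<j} g_{ij} dx_i ∧ dx_j, the exterior derivative is
  d(omega) = sum_{i<j} d(g_{ij}) ∧ dx_i ∧ dx_j = sum_{i<j, k} (∂g_{ij}/∂x_k) dx_k ∧ dx_i ∧ dx_j.
Expand each term, using dx_k ∧ dx_i ∧ dx_j = sgn(permutation) dx_{(a)} ∧ dx_{(b)} ∧ dx_{(c)} with (a < b < c) sorted:
  d(y*z) includes (∂/∂z)(y*z) dz = (y) dz, which multiplied by dx ∧ dy gives (y) dx ∧ dy ∧ dz
  d(x*y - z^2) includes (∂/∂y)(x*y - z^2) dy = (x) dy, which multiplied by dx ∧ dz gives (-x) dx ∧ dy ∧ dz
Collecting like 3-forms: d(omega) = (-x + y) dx ∧ dy ∧ dz.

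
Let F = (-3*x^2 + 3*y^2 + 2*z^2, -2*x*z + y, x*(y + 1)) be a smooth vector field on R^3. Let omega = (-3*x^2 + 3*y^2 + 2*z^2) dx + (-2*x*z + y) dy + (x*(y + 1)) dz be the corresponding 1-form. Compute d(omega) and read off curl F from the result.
d(omega) = (3*x) dy ∧ dz + (-y + 4*z - 1) dz ∧ dx + (-6*y - 2*z) dx ∧ dy; curl F = (3*x, -y + 4*z - 1, -6*y - 2*z)

d omega = sum_{i<j} (∂f_j/∂x_i - ∂f_i/∂x_j) dx_i ∧ dx_j. Under the identification (dy ∧ dz, dz ∧ dx, dx ∧ dy) ↔ (e_x, e_y, e_z), the coefficients are exactly the components of curl F. Compute:
  ∂R/∂y - ∂Q/∂z = (x) - (-2*x) = 3*x
  ∂P/∂z - ∂R/∂x = (4*z) - (y + 1) = -y + 4*z - 1
  ∂Q/∂x - ∂P/∂y = (-2*z) - (6*y) = -6*y - 2*z.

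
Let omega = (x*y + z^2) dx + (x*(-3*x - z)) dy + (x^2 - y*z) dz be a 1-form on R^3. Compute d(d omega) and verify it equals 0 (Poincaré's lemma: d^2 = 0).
d(d omega) = 0

Step 1: d omega = sum_{i<j} (∂f_j/∂x_i - ∂f_i/∂x_j) dx_i ∧ dx_j:
  coeff of dx ∧ dy: -7*x - z
  coeff of dx ∧ dz: 2*x - 2*z
  coeff of dy ∧ dz: x - z
Step 2: Apply d again to each 2-form coefficient. The only possible 3-form in R^3 is dx ∧ dy ∧ dz, with coefficient
  ∂(coeff of dy∧dz)/∂x - ∂(coeff of dx∧dz)/∂y + ∂(coeff of dx∧dy)/∂z
  = ∂/∂x (x - z) - ∂/∂y (2*x - 2*z) + ∂/∂z (-7*x - z).
Each of these terms simplifies to sums of mixed partials that cancel in pairs. The result is 0 (by equality of mixed partials for smooth functions — Schwarz / Clairaut).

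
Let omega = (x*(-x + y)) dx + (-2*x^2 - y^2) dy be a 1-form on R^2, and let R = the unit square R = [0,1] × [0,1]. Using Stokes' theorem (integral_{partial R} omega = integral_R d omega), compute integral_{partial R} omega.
integral_(partial R) omega = -5/2

Stokes: integral_partial_R omega = integral_R d omega with d omega = (∂Q/∂x - ∂P/∂y) dx ∧ dy.
  ∂Q/∂x = -4*x
  ∂P/∂y = x
  integrand = ∂Q/∂x - ∂P/∂y = -5*x.
Integrating over R: integral_0^1 integral_0^1 (-5*x) dx dy = -5/2.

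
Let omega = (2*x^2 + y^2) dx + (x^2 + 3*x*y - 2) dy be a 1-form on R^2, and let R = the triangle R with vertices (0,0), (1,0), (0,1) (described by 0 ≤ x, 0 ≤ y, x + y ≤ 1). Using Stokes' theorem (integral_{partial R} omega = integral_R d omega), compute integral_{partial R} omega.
integral_(partial R) omega = 1/2

Stokes: integral_partial_R omega = integral_R d omega with d omega = (∂Q/∂x - ∂P/∂y) dx ∧ dy.
  ∂Q/∂x = 2*x + 3*y
  ∂P/∂y = 2*y
  integrand = ∂Q/∂x - ∂P/∂y = 2*x + y.
Integrating over R: integral_0^1 integral_0^{1-x} (2*x + y) dy dx = 1/2.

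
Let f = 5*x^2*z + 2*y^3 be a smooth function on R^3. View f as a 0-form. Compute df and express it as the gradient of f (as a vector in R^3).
df = (10*x*z) dx + (6*y^2) dy + (5*x^2) dz; grad f = (10*x*z, 6*y^2, 5*x^2)

For a 0-form f, d f = (∂f/∂x) dx + (∂f/∂y) dy + (∂f/∂z) dz. The components of the vector representation are exactly the entries of grad f in Cartesian coordinates:
  ∂f/∂x = 10*x*z
  ∂f/∂y = 6*y^2
  ∂f/∂z = 5*x^2.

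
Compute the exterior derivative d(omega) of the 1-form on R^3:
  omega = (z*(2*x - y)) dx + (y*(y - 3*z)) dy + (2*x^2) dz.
d(omega) = (z) dx ∧ dy + (2*x + y) dx ∧ dz + (3*y) dy ∧ dz

For a 1-form omega = sum_i f_i dx_i, the exterior derivative is
  d(omega) = sum_{i < j} (∂f_j/∂x_i - ∂f_i/∂x_j) dx_i ∧ dx_j.
  coefficient of dx ∧ dy: ∂f_2/∂x - ∂f_1/∂y = ∂(y*(y - 3*z))/∂x - ∂(z*(2*x - y))/∂y = z
  coefficient of dx ∧ dz: ∂f_3/∂x - ∂f_1/∂z = ∂(2*x^2)/∂x - ∂(z*(2*x - y))/∂z = 2*x + y
  coefficient of dy ∧ dz: ∂f_3/∂y - ∂f_2/∂z = ∂(2*x^2)/∂y - ∂(y*(y - 3*z))/∂z = 3*y
Assembling: d(omega) = (z) dx ∧ dy + (2*x + y) dx ∧ dz + (3*y) dy ∧ dz.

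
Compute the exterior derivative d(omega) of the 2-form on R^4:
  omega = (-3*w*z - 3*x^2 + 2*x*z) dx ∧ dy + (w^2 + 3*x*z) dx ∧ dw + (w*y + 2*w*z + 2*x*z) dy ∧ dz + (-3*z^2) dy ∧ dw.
d(omega) = (-3*w + 2*x + 2*z) dx ∧ dy ∧ dz + (-3*z) dx ∧ dy ∧ dw + (-3*x) dx ∧ dz ∧ dw + (y + 8*z) dy ∧ dz ∧ dw

For a 2-form omega = sum_{i<j} g_{ij} dx_i ∧ dx_j, the exterior derivative is
  d(omega) = sum_{i<j} d(g_{ij}) ∧ dx_i ∧ dx_j = sum_{i<j, k} (∂g_{ij}/∂x_k) dx_k ∧ dx_i ∧ dx_j.
Expand each term, using dx_k ∧ dx_i ∧ dx_j = sgn(permutation) dx_{(a)} ∧ dx_{(b)} ∧ dx_{(c)} with (a < b < c) sorted:
  d(-3*w*z - 3*x^2 + 2*x*z) includes (∂/∂z)(-3*w*z - 3*x^2 + 2*x*z) dz = (-3*w + 2*x) dz, which multiplied by dx ∧ dy gives (-3*w + 2*x) dx ∧ dy ∧ dz
  d(-3*w*z - 3*x^2 + 2*x*z) includes (∂/∂w)(-3*w*z - 3*x^2 + 2*x*z) dw = (-3*z) dw, which multiplied by dx ∧ dy gives (-3*z) dx ∧ dy ∧ dw
  d(w^2 + 3*x*z) includes (∂/∂z)(w^2 + 3*x*z) dz = (3*x) dz, which multiplied by dx ∧ dw gives (-3*x) dx ∧ dz ∧ dw
  d(w*y + 2*w*z + 2*x*z) includes (∂/∂x)(w*y + 2*w*z + 2*x*z) dx = (2*z) dx, which multiplied by dy ∧ dz gives (2*z) dx ∧ dy ∧ dz
  d(w*y + 2*w*z + 2*x*z) includes (∂/∂w)(w*y + 2*w*z + 2*x*z) dw = (y + 2*z) dw, which multiplied by dy ∧ dz gives (y + 2*z) dy ∧ dz ∧ dw
  d(-3*z^2) includes (∂/∂z)(-3*z^2) dz = (-6*z) dz, which multiplied by dy ∧ dw gives (6*z) dy ∧ dz ∧ dw
Collecting like 3-forms: d(omega) = (-3*w + 2*x + 2*z) dx ∧ dy ∧ dz + (-3*z) dx ∧ dy ∧ dw + (-3*x) dx ∧ dz ∧ dw + (y + 8*z) dy ∧ dz ∧ dw.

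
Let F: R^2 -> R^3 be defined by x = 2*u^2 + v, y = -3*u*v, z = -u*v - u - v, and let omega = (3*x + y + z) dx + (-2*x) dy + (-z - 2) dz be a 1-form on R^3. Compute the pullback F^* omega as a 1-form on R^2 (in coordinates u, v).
F^* omega = (24*u^3 - 4*u^2*v - 4*u^2 - u*v^2 + 6*u*v - u + 5*v^2 + v + 2) du + (12*u^3 - u^2*v + 5*u^2 + v + 2) dv

Using F^*(f dg) = (f ∘ F) d(g ∘ F), substitute each coordinate x_i by F_i(u, v) in f_i, and replace dx_i by d F_i = (∂F_i/∂u) du + (∂F_i/∂v) dv.
  For the x component: f_1(F) = 6*u^2 - 4*u*v - u + 2*v; d F_1 = (4*u) du + (1) dv
  For the y component: f_2(F) = -4*u^2 - 2*v; d F_2 = (-3*v) du + (-3*u) dv
  For the z component: f_3(F) = u*v + u + v - 2; d F_3 = (-v - 1) du + (-u - 1) dv
Combining and collecting du, dv coefficients:
  coeff of du: 24*u^3 - 4*u^2*v - 4*u^2 - u*v^2 + 6*u*v - u + 5*v^2 + v + 2
  coeff of dv: 12*u^3 - u^2*v + 5*u^2 + v + 2
F^* omega = (24*u^3 - 4*u^2*v - 4*u^2 - u*v^2 + 6*u*v - u + 5*v^2 + v + 2) du + (12*u^3 - u^2*v + 5*u^2 + v + 2) dv.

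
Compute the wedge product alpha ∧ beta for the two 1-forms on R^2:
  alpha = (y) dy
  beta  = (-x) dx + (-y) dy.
alpha ∧ beta = (x*y) dx ∧ dy

Distribute the wedge, using dx_i ∧ dx_j = -dx_j ∧ dx_i and dx_i ∧ dx_i = 0. For each pair (i, j) with i < j, the coefficient of dx_i ∧ dx_j in alpha ∧ beta is (alpha_i * beta_j - alpha_j * beta_i). Collecting: alpha ∧ beta = (x*y) dx ∧ dy.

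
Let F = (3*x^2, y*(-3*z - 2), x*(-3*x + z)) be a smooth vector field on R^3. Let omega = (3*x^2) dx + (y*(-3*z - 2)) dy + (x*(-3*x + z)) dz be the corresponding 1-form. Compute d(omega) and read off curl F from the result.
d(omega) = (3*y) dy ∧ dz + (6*x - z) dz ∧ dx + (0) dx ∧ dy; curl F = (3*y, 6*x - z, 0)

d omega = sum_{i<j} (∂f_j/∂x_i - ∂f_i/∂x_j) dx_i ∧ dx_j. Under the identification (dy ∧ dz, dz ∧ dx, dx ∧ dy) ↔ (e_x, e_y, e_z), the coefficients are exactly the components of curl F. Compute:
  ∂R/∂y - ∂Q/∂z = (0) - (-3*y) = 3*y
  ∂P/∂z - ∂R/∂x = (0) - (-6*x + z) = 6*x - z
  ∂Q/∂x - ∂P/∂y = (0) - (0) = 0.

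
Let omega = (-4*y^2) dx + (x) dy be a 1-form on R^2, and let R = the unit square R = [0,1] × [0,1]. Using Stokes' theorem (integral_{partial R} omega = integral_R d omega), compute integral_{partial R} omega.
integral_(partial R) omega = 5

Stokes: integral_partial_R omega = integral_R d omega with d omega = (∂Q/∂x - ∂P/∂y) dx ∧ dy.
  ∂Q/∂x = 1
  ∂P/∂y = -8*y
  integrand = ∂Q/∂x - ∂P/∂y = 8*y + 1.
Integrating over R: integral_0^1 integral_0^1 (8*y + 1) dx dy = 5.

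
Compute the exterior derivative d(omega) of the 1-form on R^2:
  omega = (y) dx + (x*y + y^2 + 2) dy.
d(omega) = (y - 1) dx ∧ dy

For a 1-form omega = sum_i f_i dx_i, the exterior derivative is
  d(omega) = sum_{i < j} (∂f_j/∂x_i - ∂f_i/∂x_j) dx_i ∧ dx_j.
  coefficient of dx ∧ dy: ∂f_2/∂x - ∂f_1/∂y = ∂(x*y + y^2 + 2)/∂x - ∂(y)/∂y = y - 1
Assembling: d(omega) = (y - 1) dx ∧ dy.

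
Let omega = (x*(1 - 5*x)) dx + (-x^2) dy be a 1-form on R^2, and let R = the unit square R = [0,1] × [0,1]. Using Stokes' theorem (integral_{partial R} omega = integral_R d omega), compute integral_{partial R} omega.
integral_(partial R) omega = -1

Stokes: integral_partial_R omega = integral_R d omega with d omega = (∂Q/∂x - ∂P/∂y) dx ∧ dy.
  ∂Q/∂x = -2*x
  ∂P/∂y = 0
  integrand = ∂Q/∂x - ∂P/∂y = -2*x.
Integrating over R: integral_0^1 integral_0^1 (-2*x) dx dy = -1.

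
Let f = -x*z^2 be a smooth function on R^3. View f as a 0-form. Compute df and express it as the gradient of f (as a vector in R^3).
df = (-z^2) dx + (0) dy + (-2*x*z) dz; grad f = (-z^2, 0, -2*x*z)

For a 0-form f, d f = (∂f/∂x) dx + (∂f/∂y) dy + (∂f/∂z) dz. The components of the vector representation are exactly the entries of grad f in Cartesian coordinates:
  ∂f/∂x = -z^2
  ∂f/∂y = 0
  ∂f/∂z = -2*x*z.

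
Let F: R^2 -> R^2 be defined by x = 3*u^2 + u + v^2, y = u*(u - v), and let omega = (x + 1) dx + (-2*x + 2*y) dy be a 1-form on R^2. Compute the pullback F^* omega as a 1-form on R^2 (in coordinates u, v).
F^* omega = (10*u^3 + 5*u^2 + 4*u*v^2 + 2*u*v + 7*u + 2*v^3 + v^2 + 1) du + (4*u^3 + 8*u^2*v + 2*u^2 + 2*u*v^2 + 2*u*v + 2*v^3 + 2*v) dv

Using F^*(f dg) = (f ∘ F) d(g ∘ F), substitute each coordinate x_i by F_i(u, v) in f_i, and replace dx_i by d F_i = (∂F_i/∂u) du + (∂F_i/∂v) dv.
  For the x component: f_1(F) = 3*u^2 + u + v^2 + 1; d F_1 = (6*u + 1) du + (2*v) dv
  For the y component: f_2(F) = -4*u^2 - 2*u*v - 2*u - 2*v^2; d F_2 = (2*u - v) du + (-u) dv
Combining and collecting du, dv coefficients:
  coeff of du: 10*u^3 + 5*u^2 + 4*u*v^2 + 2*u*v + 7*u + 2*v^3 + v^2 + 1
  coeff of dv: 4*u^3 + 8*u^2*v + 2*u^2 + 2*u*v^2 + 2*u*v + 2*v^3 + 2*v
F^* omega = (10*u^3 + 5*u^2 + 4*u*v^2 + 2*u*v + 7*u + 2*v^3 + v^2 + 1) du + (4*u^3 + 8*u^2*v + 2*u^2 + 2*u*v^2 + 2*u*v + 2*v^3 + 2*v) dv.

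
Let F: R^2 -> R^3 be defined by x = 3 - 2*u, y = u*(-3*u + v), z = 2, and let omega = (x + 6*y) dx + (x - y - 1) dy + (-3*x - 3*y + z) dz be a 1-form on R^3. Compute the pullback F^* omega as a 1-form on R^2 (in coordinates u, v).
F^* omega = (-18*u^3 + 9*u^2*v + 48*u^2 - u*v^2 - 14*u*v - 8*u + 2*v - 6) du + (u*(3*u^2 - u*v - 2*u + 2)) dv

Using F^*(f dg) = (f ∘ F) d(g ∘ F), substitute each coordinate x_i by F_i(u, v) in f_i, and replace dx_i by d F_i = (∂F_i/∂u) du + (∂F_i/∂v) dv.
  For the x component: f_1(F) = -18*u^2 + 6*u*v - 2*u + 3; d F_1 = (-2) du + (0) dv
  For the y component: f_2(F) = 3*u^2 - u*v - 2*u + 2; d F_2 = (-6*u + v) du + (u) dv
  For the z component: f_3(F) = 9*u^2 - 3*u*v + 6*u - 7; d F_3 = (0) du + (0) dv
Combining and collecting du, dv coefficients:
  coeff of du: -18*u^3 + 9*u^2*v + 48*u^2 - u*v^2 - 14*u*v - 8*u + 2*v - 6
  coeff of dv: u*(3*u^2 - u*v - 2*u + 2)
F^* omega = (-18*u^3 + 9*u^2*v + 48*u^2 - u*v^2 - 14*u*v - 8*u + 2*v - 6) du + (u*(3*u^2 - u*v - 2*u + 2)) dv.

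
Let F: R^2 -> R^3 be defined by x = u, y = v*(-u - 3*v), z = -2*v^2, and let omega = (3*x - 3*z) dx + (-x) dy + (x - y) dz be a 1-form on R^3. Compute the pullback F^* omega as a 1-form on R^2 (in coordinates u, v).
F^* omega = (u*v + 3*u + 6*v^2) du + (u^2 - 4*u*v^2 + 2*u*v - 12*v^3) dv

Using F^*(f dg) = (f ∘ F) d(g ∘ F), substitute each coordinate x_i by F_i(u, v) in f_i, and replace dx_i by d F_i = (∂F_i/∂u) du + (∂F_i/∂v) dv.
  For the x component: f_1(F) = 3*u + 6*v^2; d F_1 = (1) du + (0) dv
  For the y component: f_2(F) = -u; d F_2 = (-v) du + (-u - 6*v) dv
  For the z component: f_3(F) = u*v + u + 3*v^2; d F_3 = (0) du + (-4*v) dv
Combining and collecting du, dv coefficients:
  coeff of du: u*v + 3*u + 6*v^2
  coeff of dv: u^2 - 4*u*v^2 + 2*u*v - 12*v^3
F^* omega = (u*v + 3*u + 6*v^2) du + (u^2 - 4*u*v^2 + 2*u*v - 12*v^3) dv.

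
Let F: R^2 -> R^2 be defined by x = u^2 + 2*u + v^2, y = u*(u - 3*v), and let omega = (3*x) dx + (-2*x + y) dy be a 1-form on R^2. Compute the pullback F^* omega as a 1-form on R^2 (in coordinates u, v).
F^* omega = (4*u^3 - 3*u^2*v + 10*u^2 + 11*u*v^2 + 12*u*v + 12*u + 6*v^3 + 6*v^2) du + (3*u^3 + 15*u^2*v + 12*u^2 + 6*u*v^2 + 12*u*v + 6*v^3) dv

Using F^*(f dg) = (f ∘ F) d(g ∘ F), substitute each coordinate x_i by F_i(u, v) in f_i, and replace dx_i by d F_i = (∂F_i/∂u) du + (∂F_i/∂v) dv.
  For the x component: f_1(F) = 3*u^2 + 6*u + 3*v^2; d F_1 = (2*u + 2) du + (2*v) dv
  For the y component: f_2(F) = -u^2 - 3*u*v - 4*u - 2*v^2; d F_2 = (2*u - 3*v) du + (-3*u) dv
Combining and collecting du, dv coefficients:
  coeff of du: 4*u^3 - 3*u^2*v + 10*u^2 + 11*u*v^2 + 12*u*v + 12*u + 6*v^3 + 6*v^2
  coeff of dv: 3*u^3 + 15*u^2*v + 12*u^2 + 6*u*v^2 + 12*u*v + 6*v^3
F^* omega = (4*u^3 - 3*u^2*v + 10*u^2 + 11*u*v^2 + 12*u*v + 12*u + 6*v^3 + 6*v^2) du + (3*u^3 + 15*u^2*v + 12*u^2 + 6*u*v^2 + 12*u*v + 6*v^3) dv.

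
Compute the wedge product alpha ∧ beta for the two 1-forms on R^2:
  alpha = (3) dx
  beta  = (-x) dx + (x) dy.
alpha ∧ beta = (3*x) dx ∧ dy

Distribute the wedge, using dx_i ∧ dx_j = -dx_j ∧ dx_i and dx_i ∧ dx_i = 0. For each pair (i, j) with i < j, the coefficient of dx_i ∧ dx_j in alpha ∧ beta is (alpha_i * beta_j - alpha_j * beta_i). Collecting: alpha ∧ beta = (3*x) dx ∧ dy.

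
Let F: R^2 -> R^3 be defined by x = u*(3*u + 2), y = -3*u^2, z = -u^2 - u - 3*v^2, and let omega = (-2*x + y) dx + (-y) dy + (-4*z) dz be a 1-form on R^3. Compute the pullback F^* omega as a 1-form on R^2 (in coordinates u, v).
F^* omega = (-80*u^3 - 54*u^2 - 24*u*v^2 - 12*u - 12*v^2) du + (24*v*(-u^2 - u - 3*v^2)) dv

Using F^*(f dg) = (f ∘ F) d(g ∘ F), substitute each coordinate x_i by F_i(u, v) in f_i, and replace dx_i by d F_i = (∂F_i/∂u) du + (∂F_i/∂v) dv.
  For the x component: f_1(F) = u*(-9*u - 4); d F_1 = (6*u + 2) du + (0) dv
  For the y component: f_2(F) = 3*u^2; d F_2 = (-6*u) du + (0) dv
  For the z component: f_3(F) = 4*u^2 + 4*u + 12*v^2; d F_3 = (-2*u - 1) du + (-6*v) dv
Combining and collecting du, dv coefficients:
  coeff of du: -80*u^3 - 54*u^2 - 24*u*v^2 - 12*u - 12*v^2
  coeff of dv: 24*v*(-u^2 - u - 3*v^2)
F^* omega = (-80*u^3 - 54*u^2 - 24*u*v^2 - 12*u - 12*v^2) du + (24*v*(-u^2 - u - 3*v^2)) dv.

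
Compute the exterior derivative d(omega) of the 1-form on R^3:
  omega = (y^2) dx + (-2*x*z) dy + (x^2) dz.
d(omega) = (-2*y - 2*z) dx ∧ dy + (2*x) dx ∧ dz + (2*x) dy ∧ dz

For a 1-form omega = sum_i f_i dx_i, the exterior derivative is
  d(omega) = sum_{i < j} (∂f_j/∂x_i - ∂f_i/∂x_j) dx_i ∧ dx_j.
  coefficient of dx ∧ dy: ∂f_2/∂x - ∂f_1/∂y = ∂(-2*x*z)/∂x - ∂(y^2)/∂y = -2*y - 2*z
  coefficient of dx ∧ dz: ∂f_3/∂x - ∂f_1/∂z = ∂(x^2)/∂x - ∂(y^2)/∂z = 2*x
  coefficient of dy ∧ dz: ∂f_3/∂y - ∂f_2/∂z = ∂(x^2)/∂y - ∂(-2*x*z)/∂z = 2*x
Assembling: d(omega) = (-2*y - 2*z) dx ∧ dy + (2*x) dx ∧ dz + (2*x) dy ∧ dz.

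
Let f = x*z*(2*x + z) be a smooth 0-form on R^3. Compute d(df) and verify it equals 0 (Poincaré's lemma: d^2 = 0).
d(df) = 0

Step 1: df = sum_i (∂f/∂x_i) dx_i = (z*(4*x + z)) dx + (0) dy + (2*x*(x + z)) dz.
Step 2: Apply d again. Using the 1-form formula, the coefficient of dx ∧ dy in d(df) is ∂^2 f/∂x ∂y - ∂^2 f/∂y ∂x = (0) - (0) = 0 (equality of mixed partials for smooth f).
Similarly for dx ∧ dz and dy ∧ dz — all coefficients vanish. So d(df) = 0.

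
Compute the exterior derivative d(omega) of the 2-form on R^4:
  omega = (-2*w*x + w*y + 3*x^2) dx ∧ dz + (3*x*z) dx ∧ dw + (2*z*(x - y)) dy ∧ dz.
d(omega) = (-w + 2*z) dx ∧ dy ∧ dz + (-5*x + y) dx ∧ dz ∧ dw

For a 2-form omega = sum_{i<j} g_{ij} dx_i ∧ dx_j, the exterior derivative is
  d(omega) = sum_{i<j} d(g_{ij}) ∧ dx_i ∧ dx_j = sum_{i<j, k} (∂g_{ij}/∂x_k) dx_k ∧ dx_i ∧ dx_j.
Expand each term, using dx_k ∧ dx_i ∧ dx_j = sgn(permutation) dx_{(a)} ∧ dx_{(b)} ∧ dx_{(c)} with (a < b < c) sorted:
  d(-2*w*x + w*y + 3*x^2) includes (∂/∂y)(-2*w*x + w*y + 3*x^2) dy = (w) dy, which multiplied by dx ∧ dz gives (-w) dx ∧ dy ∧ dz
  d(-2*w*x + w*y + 3*x^2) includes (∂/∂w)(-2*w*x + w*y + 3*x^2) dw = (-2*x + y) dw, which multiplied by dx ∧ dz gives (-2*x + y) dx ∧ dz ∧ dw
  d(3*x*z) includes (∂/∂z)(3*x*z) dz = (3*x) dz, which multiplied by dx ∧ dw gives (-3*x) dx ∧ dz ∧ dw
  d(2*z*(x - y)) includes (∂/∂x)(2*z*(x - y)) dx = (2*z) dx, which multiplied by dy ∧ dz gives (2*z) dx ∧ dy ∧ dz
Collecting like 3-forms: d(omega) = (-w + 2*z) dx ∧ dy ∧ dz + (-5*x + y) dx ∧ dz ∧ dw.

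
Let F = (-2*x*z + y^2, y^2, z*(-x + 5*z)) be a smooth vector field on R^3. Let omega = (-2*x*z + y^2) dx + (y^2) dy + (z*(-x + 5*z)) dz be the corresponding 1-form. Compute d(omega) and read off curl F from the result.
d(omega) = (0) dy ∧ dz + (-2*x + z) dz ∧ dx + (-2*y) dx ∧ dy; curl F = (0, -2*x + z, -2*y)

d omega = sum_{i<j} (∂f_j/∂x_i - ∂f_i/∂x_j) dx_i ∧ dx_j. Under the identification (dy ∧ dz, dz ∧ dx, dx ∧ dy) ↔ (e_x, e_y, e_z), the coefficients are exactly the components of curl F. Compute:
  ∂R/∂y - ∂Q/∂z = (0) - (0) = 0
  ∂P/∂z - ∂R/∂x = (-2*x) - (-z) = -2*x + z
  ∂Q/∂x - ∂P/∂y = (0) - (2*y) = -2*y.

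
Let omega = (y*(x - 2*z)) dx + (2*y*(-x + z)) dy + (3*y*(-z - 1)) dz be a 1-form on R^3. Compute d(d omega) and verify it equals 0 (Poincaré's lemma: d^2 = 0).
d(d omega) = 0

Step 1: d omega = sum_{i<j} (∂f_j/∂x_i - ∂f_i/∂x_j) dx_i ∧ dx_j:
  coeff of dx ∧ dy: -x - 2*y + 2*z
  coeff of dx ∧ dz: 2*y
  coeff of dy ∧ dz: -2*y - 3*z - 3
Step 2: Apply d again to each 2-form coefficient. The only possible 3-form in R^3 is dx ∧ dy ∧ dz, with coefficient
  ∂(coeff of dy∧dz)/∂x - ∂(coeff of dx∧dz)/∂y + ∂(coeff of dx∧dy)/∂z
  = ∂/∂x (-2*y - 3*z - 3) - ∂/∂y (2*y) + ∂/∂z (-x - 2*y + 2*z).
Each of these terms simplifies to sums of mixed partials that cancel in pairs. The result is 0 (by equality of mixed partials for smooth functions — Schwarz / Clairaut).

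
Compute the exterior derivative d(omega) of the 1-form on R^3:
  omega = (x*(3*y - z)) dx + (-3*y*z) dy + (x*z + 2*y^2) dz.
d(omega) = (-3*x) dx ∧ dy + (x + z) dx ∧ dz + (7*y) dy ∧ dz

For a 1-form omega = sum_i f_i dx_i, the exterior derivative is
  d(omega) = sum_{i < j} (∂f_j/∂x_i - ∂f_i/∂x_j) dx_i ∧ dx_j.
  coefficient of dx ∧ dy: ∂f_2/∂x - ∂f_1/∂y = ∂(-3*y*z)/∂x - ∂(x*(3*y - z))/∂y = -3*x
  coefficient of dx ∧ dz: ∂f_3/∂x - ∂f_1/∂z = ∂(x*z + 2*y^2)/∂x - ∂(x*(3*y - z))/∂z = x + z
  coefficient of dy ∧ dz: ∂f_3/∂y - ∂f_2/∂z = ∂(x*z + 2*y^2)/∂y - ∂(-3*y*z)/∂z = 7*y
Assembling: d(omega) = (-3*x) dx ∧ dy + (x + z) dx ∧ dz + (7*y) dy ∧ dz.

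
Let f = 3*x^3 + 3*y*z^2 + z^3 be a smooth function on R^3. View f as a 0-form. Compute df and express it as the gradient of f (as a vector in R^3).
df = (9*x^2) dx + (3*z^2) dy + (3*z*(2*y + z)) dz; grad f = (9*x^2, 3*z^2, 3*z*(2*y + z))

For a 0-form f, d f = (∂f/∂x) dx + (∂f/∂y) dy + (∂f/∂z) dz. The components of the vector representation are exactly the entries of grad f in Cartesian coordinates:
  ∂f/∂x = 9*x^2
  ∂f/∂y = 3*z^2
  ∂f/∂z = 3*z*(2*y + z).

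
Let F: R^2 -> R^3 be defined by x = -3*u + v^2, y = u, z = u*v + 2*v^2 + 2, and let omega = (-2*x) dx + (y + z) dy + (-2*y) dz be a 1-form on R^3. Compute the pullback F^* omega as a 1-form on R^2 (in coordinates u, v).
F^* omega = (-u*v - 17*u + 8*v^2 + 2) du + (-2*u^2 + 4*u*v - 4*v^3) dv

Using F^*(f dg) = (f ∘ F) d(g ∘ F), substitute each coordinate x_i by F_i(u, v) in f_i, and replace dx_i by d F_i = (∂F_i/∂u) du + (∂F_i/∂v) dv.
  For the x component: f_1(F) = 6*u - 2*v^2; d F_1 = (-3) du + (2*v) dv
  For the y component: f_2(F) = u*v + u + 2*v^2 + 2; d F_2 = (1) du + (0) dv
  For the z component: f_3(F) = -2*u; d F_3 = (v) du + (u + 4*v) dv
Combining and collecting du, dv coefficients:
  coeff of du: -u*v - 17*u + 8*v^2 + 2
  coeff of dv: -2*u^2 + 4*u*v - 4*v^3
F^* omega = (-u*v - 17*u + 8*v^2 + 2) du + (-2*u^2 + 4*u*v - 4*v^3) dv.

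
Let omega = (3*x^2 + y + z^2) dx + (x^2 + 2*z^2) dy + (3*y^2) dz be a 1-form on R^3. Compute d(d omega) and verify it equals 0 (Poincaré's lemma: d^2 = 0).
d(d omega) = 0

Step 1: d omega = sum_{i<j} (∂f_j/∂x_i - ∂f_i/∂x_j) dx_i ∧ dx_j:
  coeff of dx ∧ dy: 2*x - 1
  coeff of dx ∧ dz: -2*z
  coeff of dy ∧ dz: 6*y - 4*z
Step 2: Apply d again to each 2-form coefficient. The only possible 3-form in R^3 is dx ∧ dy ∧ dz, with coefficient
  ∂(coeff of dy∧dz)/∂x - ∂(coeff of dx∧dz)/∂y + ∂(coeff of dx∧dy)/∂z
  = ∂/∂x (6*y - 4*z) - ∂/∂y (-2*z) + ∂/∂z (2*x - 1).
Each of these terms simplifies to sums of mixed partials that cancel in pairs. The result is 0 (by equality of mixed partials for smooth functions — Schwarz / Clairaut).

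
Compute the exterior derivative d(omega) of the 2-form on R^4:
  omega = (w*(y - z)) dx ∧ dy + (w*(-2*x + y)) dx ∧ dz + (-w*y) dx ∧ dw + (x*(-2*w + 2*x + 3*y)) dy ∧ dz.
d(omega) = (-4*w + 4*x + 3*y) dx ∧ dy ∧ dz + (w + y - z) dx ∧ dy ∧ dw + (-2*x + y) dx ∧ dz ∧ dw + (-2*x) dy ∧ dz ∧ dw

For a 2-form omega = sum_{i<j} g_{ij} dx_i ∧ dx_j, the exterior derivative is
  d(omega) = sum_{i<j} d(g_{ij}) ∧ dx_i ∧ dx_j = sum_{i<j, k} (∂g_{ij}/∂x_k) dx_k ∧ dx_i ∧ dx_j.
Expand each term, using dx_k ∧ dx_i ∧ dx_j = sgn(permutation) dx_{(a)} ∧ dx_{(b)} ∧ dx_{(c)} with (a < b < c) sorted:
  d(w*(y - z)) includes (∂/∂z)(w*(y - z)) dz = (-w) dz, which multiplied by dx ∧ dy gives (-w) dx ∧ dy ∧ dz
  d(w*(y - z)) includes (∂/∂w)(w*(y - z)) dw = (y - z) dw, which multiplied by dx ∧ dy gives (y - z) dx ∧ dy ∧ dw
  d(w*(-2*x + y)) includes (∂/∂y)(w*(-2*x + y)) dy = (w) dy, which multiplied by dx ∧ dz gives (-w) dx ∧ dy ∧ dz
  d(w*(-2*x + y)) includes (∂/∂w)(w*(-2*x + y)) dw = (-2*x + y) dw, which multiplied by dx ∧ dz gives (-2*x + y) dx ∧ dz ∧ dw
  d(-w*y) includes (∂/∂y)(-w*y) dy = (-w) dy, which multiplied by dx ∧ dw gives (w) dx ∧ dy ∧ dw
  d(x*(-2*w + 2*x + 3*y)) includes (∂/∂x)(x*(-2*w + 2*x + 3*y)) dx = (-2*w + 4*x + 3*y) dx, which multiplied by dy ∧ dz gives (-2*w + 4*x + 3*y) dx ∧ dy ∧ dz
  d(x*(-2*w + 2*x + 3*y)) includes (∂/∂w)(x*(-2*w + 2*x + 3*y)) dw = (-2*x) dw, which multiplied by dy ∧ dz gives (-2*x) dy ∧ dz ∧ dw
Collecting like 3-forms: d(omega) = (-4*w + 4*x + 3*y) dx ∧ dy ∧ dz + (w + y - z) dx ∧ dy ∧ dw + (-2*x + y) dx ∧ dz ∧ dw + (-2*x) dy ∧ dz ∧ dw.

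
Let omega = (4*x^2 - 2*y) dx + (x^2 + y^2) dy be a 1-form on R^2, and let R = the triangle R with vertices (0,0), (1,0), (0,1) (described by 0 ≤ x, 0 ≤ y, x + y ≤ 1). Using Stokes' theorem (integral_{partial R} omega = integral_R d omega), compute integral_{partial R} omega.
integral_(partial R) omega = 4/3

Stokes: integral_partial_R omega = integral_R d omega with d omega = (∂Q/∂x - ∂P/∂y) dx ∧ dy.
  ∂Q/∂x = 2*x
  ∂P/∂y = -2
  integrand = ∂Q/∂x - ∂P/∂y = 2*x + 2.
Integrating over R: integral_0^1 integral_0^{1-x} (2*x + 2) dy dx = 4/3.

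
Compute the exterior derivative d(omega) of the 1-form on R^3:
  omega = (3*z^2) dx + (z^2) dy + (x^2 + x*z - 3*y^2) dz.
d(omega) = (2*x - 5*z) dx ∧ dz + (-6*y - 2*z) dy ∧ dz

For a 1-form omega = sum_i f_i dx_i, the exterior derivative is
  d(omega) = sum_{i < j} (∂f_j/∂x_i - ∂f_i/∂x_j) dx_i ∧ dx_j.
  coefficient of dx ∧ dz: ∂f_3/∂x - ∂f_1/∂z = ∂(x^2 + x*z - 3*y^2)/∂x - ∂(3*z^2)/∂z = 2*x - 5*z
  coefficient of dy ∧ dz: ∂f_3/∂y - ∂f_2/∂z = ∂(x^2 + x*z - 3*y^2)/∂y - ∂(z^2)/∂z = -6*y - 2*z
Assembling: d(omega) = (2*x - 5*z) dx ∧ dz + (-6*y - 2*z) dy ∧ dz.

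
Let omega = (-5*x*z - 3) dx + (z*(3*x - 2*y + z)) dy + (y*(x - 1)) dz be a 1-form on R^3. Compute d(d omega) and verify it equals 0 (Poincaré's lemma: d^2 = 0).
d(d omega) = 0

Step 1: d omega = sum_{i<j} (∂f_j/∂x_i - ∂f_i/∂x_j) dx_i ∧ dx_j:
  coeff of dx ∧ dy: 3*z
  coeff of dx ∧ dz: 5*x + y
  coeff of dy ∧ dz: -2*x + 2*y - 2*z - 1
Step 2: Apply d again to each 2-form coefficient. The only possible 3-form in R^3 is dx ∧ dy ∧ dz, with coefficient
  ∂(coeff of dy∧dz)/∂x - ∂(coeff of dx∧dz)/∂y + ∂(coeff of dx∧dy)/∂z
  = ∂/∂x (-2*x + 2*y - 2*z - 1) - ∂/∂y (5*x + y) + ∂/∂z (3*z).
Each of these terms simplifies to sums of mixed partials that cancel in pairs. The result is 0 (by equality of mixed partials for smooth functions — Schwarz / Clairaut).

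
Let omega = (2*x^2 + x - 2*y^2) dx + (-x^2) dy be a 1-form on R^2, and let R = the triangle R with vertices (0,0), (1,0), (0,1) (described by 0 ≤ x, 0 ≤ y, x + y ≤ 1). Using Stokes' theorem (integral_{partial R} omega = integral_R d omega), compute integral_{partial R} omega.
integral_(partial R) omega = 1/3

Stokes: integral_partial_R omega = integral_R d omega with d omega = (∂Q/∂x - ∂P/∂y) dx ∧ dy.
  ∂Q/∂x = -2*x
  ∂P/∂y = -4*y
  integrand = ∂Q/∂x - ∂P/∂y = -2*x + 4*y.
Integrating over R: integral_0^1 integral_0^{1-x} (-2*x + 4*y) dy dx = 1/3.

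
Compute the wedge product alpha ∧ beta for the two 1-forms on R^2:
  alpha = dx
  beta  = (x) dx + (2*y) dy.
alpha ∧ beta = (2*y) dx ∧ dy

Distribute the wedge, using dx_i ∧ dx_j = -dx_j ∧ dx_i and dx_i ∧ dx_i = 0. For each pair (i, j) with i < j, the coefficient of dx_i ∧ dx_j in alpha ∧ beta is (alpha_i * beta_j - alpha_j * beta_i). Collecting: alpha ∧ beta = (2*y) dx ∧ dy.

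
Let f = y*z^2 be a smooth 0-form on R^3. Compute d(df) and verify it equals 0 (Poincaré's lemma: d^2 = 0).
d(df) = 0

Step 1: df = sum_i (∂f/∂x_i) dx_i = (0) dx + (z^2) dy + (2*y*z) dz.
Step 2: Apply d again. Using the 1-form formula, the coefficient of dx ∧ dy in d(df) is ∂^2 f/∂x ∂y - ∂^2 f/∂y ∂x = (0) - (0) = 0 (equality of mixed partials for smooth f).
Similarly for dx ∧ dz and dy ∧ dz — all coefficients vanish. So d(df) = 0.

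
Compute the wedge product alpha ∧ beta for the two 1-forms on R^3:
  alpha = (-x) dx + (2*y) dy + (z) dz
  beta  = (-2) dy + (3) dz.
alpha ∧ beta = (2*x) dx ∧ dy + (-3*x) dx ∧ dz + (6*y + 2*z) dy ∧ dz

Distribute the wedge, using dx_i ∧ dx_j = -dx_j ∧ dx_i and dx_i ∧ dx_i = 0. For each pair (i, j) with i < j, the coefficient of dx_i ∧ dx_j in alpha ∧ beta is (alpha_i * beta_j - alpha_j * beta_i). Collecting: alpha ∧ beta = (2*x) dx ∧ dy + (-3*x) dx ∧ dz + (6*y + 2*z) dy ∧ dz.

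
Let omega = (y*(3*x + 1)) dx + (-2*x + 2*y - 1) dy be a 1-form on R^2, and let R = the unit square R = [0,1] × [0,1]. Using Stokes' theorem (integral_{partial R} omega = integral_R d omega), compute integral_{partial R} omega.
integral_(partial R) omega = -9/2

Stokes: integral_partial_R omega = integral_R d omega with d omega = (∂Q/∂x - ∂P/∂y) dx ∧ dy.
  ∂Q/∂x = -2
  ∂P/∂y = 3*x + 1
  integrand = ∂Q/∂x - ∂P/∂y = -3*x - 3.
Integrating over R: integral_0^1 integral_0^1 (-3*x - 3) dx dy = -9/2.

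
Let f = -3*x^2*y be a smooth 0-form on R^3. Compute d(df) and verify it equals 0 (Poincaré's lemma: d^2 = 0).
d(df) = 0

Step 1: df = sum_i (∂f/∂x_i) dx_i = (-6*x*y) dx + (-3*x^2) dy + (0) dz.
Step 2: Apply d again. Using the 1-form formula, the coefficient of dx ∧ dy in d(df) is ∂^2 f/∂x ∂y - ∂^2 f/∂y ∂x = (-6*x) - (-6*x) = 0 (equality of mixed partials for smooth f).
Similarly for dx ∧ dz and dy ∧ dz — all coefficients vanish. So d(df) = 0.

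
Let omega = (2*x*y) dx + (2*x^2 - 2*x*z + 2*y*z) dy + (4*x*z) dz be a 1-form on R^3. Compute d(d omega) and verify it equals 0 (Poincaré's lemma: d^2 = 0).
d(d omega) = 0

Step 1: d omega = sum_{i<j} (∂f_j/∂x_i - ∂f_i/∂x_j) dx_i ∧ dx_j:
  coeff of dx ∧ dy: 2*x - 2*z
  coeff of dx ∧ dz: 4*z
  coeff of dy ∧ dz: 2*x - 2*y
Step 2: Apply d again to each 2-form coefficient. The only possible 3-form in R^3 is dx ∧ dy ∧ dz, with coefficient
  ∂(coeff of dy∧dz)/∂x - ∂(coeff of dx∧dz)/∂y + ∂(coeff of dx∧dy)/∂z
  = ∂/∂x (2*x - 2*y) - ∂/∂y (4*z) + ∂/∂z (2*x - 2*z).
Each of these terms simplifies to sums of mixed partials that cancel in pairs. The result is 0 (by equality of mixed partials for smooth functions — Schwarz / Clairaut).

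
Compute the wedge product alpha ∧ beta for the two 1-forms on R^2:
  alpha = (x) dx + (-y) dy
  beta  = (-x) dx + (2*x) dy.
alpha ∧ beta = (x*(2*x - y)) dx ∧ dy

Distribute the wedge, using dx_i ∧ dx_j = -dx_j ∧ dx_i and dx_i ∧ dx_i = 0. For each pair (i, j) with i < j, the coefficient of dx_i ∧ dx_j in alpha ∧ beta is (alpha_i * beta_j - alpha_j * beta_i). Collecting: alpha ∧ beta = (x*(2*x - y)) dx ∧ dy.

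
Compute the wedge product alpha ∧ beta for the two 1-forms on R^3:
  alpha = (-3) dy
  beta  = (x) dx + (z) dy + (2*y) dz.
alpha ∧ beta = (3*x) dx ∧ dy + (-6*y) dy ∧ dz

Distribute the wedge, using dx_i ∧ dx_j = -dx_j ∧ dx_i and dx_i ∧ dx_i = 0. For each pair (i, j) with i < j, the coefficient of dx_i ∧ dx_j in alpha ∧ beta is (alpha_i * beta_j - alpha_j * beta_i). Collecting: alpha ∧ beta = (3*x) dx ∧ dy + (-6*y) dy ∧ dz.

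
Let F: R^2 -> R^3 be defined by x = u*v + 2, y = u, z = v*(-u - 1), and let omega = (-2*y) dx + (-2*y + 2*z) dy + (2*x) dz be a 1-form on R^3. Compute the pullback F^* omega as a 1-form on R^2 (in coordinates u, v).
F^* omega = (-2*u*v^2 - 4*u*v - 2*u - 6*v) du + (-2*u^2*v - 2*u^2 - 2*u*v - 4*u - 4) dv

Using F^*(f dg) = (f ∘ F) d(g ∘ F), substitute each coordinate x_i by F_i(u, v) in f_i, and replace dx_i by d F_i = (∂F_i/∂u) du + (∂F_i/∂v) dv.
  For the x component: f_1(F) = -2*u; d F_1 = (v) du + (u) dv
  For the y component: f_2(F) = -2*u*v - 2*u - 2*v; d F_2 = (1) du + (0) dv
  For the z component: f_3(F) = 2*u*v + 4; d F_3 = (-v) du + (-u - 1) dv
Combining and collecting du, dv coefficients:
  coeff of du: -2*u*v^2 - 4*u*v - 2*u - 6*v
  coeff of dv: -2*u^2*v - 2*u^2 - 2*u*v - 4*u - 4
F^* omega = (-2*u*v^2 - 4*u*v - 2*u - 6*v) du + (-2*u^2*v - 2*u^2 - 2*u*v - 4*u - 4) dv.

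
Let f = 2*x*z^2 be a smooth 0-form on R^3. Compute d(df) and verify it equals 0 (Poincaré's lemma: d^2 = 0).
d(df) = 0

Step 1: df = sum_i (∂f/∂x_i) dx_i = (2*z^2) dx + (0) dy + (4*x*z) dz.
Step 2: Apply d again. Using the 1-form formula, the coefficient of dx ∧ dy in d(df) is ∂^2 f/∂x ∂y - ∂^2 f/∂y ∂x = (0) - (0) = 0 (equality of mixed partials for smooth f).
Similarly for dx ∧ dz and dy ∧ dz — all coefficients vanish. So d(df) = 0.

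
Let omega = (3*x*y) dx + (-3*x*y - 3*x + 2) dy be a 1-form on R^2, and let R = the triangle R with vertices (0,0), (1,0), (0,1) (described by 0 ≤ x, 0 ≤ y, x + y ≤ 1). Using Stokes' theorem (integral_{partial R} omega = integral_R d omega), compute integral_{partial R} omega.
integral_(partial R) omega = -5/2

Stokes: integral_partial_R omega = integral_R d omega with d omega = (∂Q/∂x - ∂P/∂y) dx ∧ dy.
  ∂Q/∂x = -3*y - 3
  ∂P/∂y = 3*x
  integrand = ∂Q/∂x - ∂P/∂y = -3*x - 3*y - 3.
Integrating over R: integral_0^1 integral_0^{1-x} (-3*x - 3*y - 3) dy dx = -5/2.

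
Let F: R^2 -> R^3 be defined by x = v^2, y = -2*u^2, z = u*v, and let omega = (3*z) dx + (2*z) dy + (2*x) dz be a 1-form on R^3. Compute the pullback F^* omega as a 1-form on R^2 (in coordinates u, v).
F^* omega = (2*v*(-4*u^2 + v^2)) du + (8*u*v^2) dv

Using F^*(f dg) = (f ∘ F) d(g ∘ F), substitute each coordinate x_i by F_i(u, v) in f_i, and replace dx_i by d F_i = (∂F_i/∂u) du + (∂F_i/∂v) dv.
  For the x component: f_1(F) = 3*u*v; d F_1 = (0) du + (2*v) dv
  For the y component: f_2(F) = 2*u*v; d F_2 = (-4*u) du + (0) dv
  For the z component: f_3(F) = 2*v^2; d F_3 = (v) du + (u) dv
Combining and collecting du, dv coefficients:
  coeff of du: 2*v*(-4*u^2 + v^2)
  coeff of dv: 8*u*v^2
F^* omega = (2*v*(-4*u^2 + v^2)) du + (8*u*v^2) dv.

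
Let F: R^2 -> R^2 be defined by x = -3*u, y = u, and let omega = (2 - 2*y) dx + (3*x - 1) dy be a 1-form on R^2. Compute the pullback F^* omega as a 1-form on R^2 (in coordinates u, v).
F^* omega = (-3*u - 7) du

Using F^*(f dg) = (f ∘ F) d(g ∘ F), substitute each coordinate x_i by F_i(u, v) in f_i, and replace dx_i by d F_i = (∂F_i/∂u) du + (∂F_i/∂v) dv.
  For the x component: f_1(F) = 2 - 2*u; d F_1 = (-3) du + (0) dv
  For the y component: f_2(F) = -9*u - 1; d F_2 = (1) du + (0) dv
Combining and collecting du, dv coefficients:
  coeff of du: -3*u - 7
  coeff of dv: 0
F^* omega = (-3*u - 7) du.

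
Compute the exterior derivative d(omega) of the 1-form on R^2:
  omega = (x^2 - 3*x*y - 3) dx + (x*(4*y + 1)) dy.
d(omega) = (3*x + 4*y + 1) dx ∧ dy

For a 1-form omega = sum_i f_i dx_i, the exterior derivative is
  d(omega) = sum_{i < j} (∂f_j/∂x_i - ∂f_i/∂x_j) dx_i ∧ dx_j.
  coefficient of dx ∧ dy: ∂f_2/∂x - ∂f_1/∂y = ∂(x*(4*y + 1))/∂x - ∂(x^2 - 3*x*y - 3)/∂y = 3*x + 4*y + 1
Assembling: d(omega) = (3*x + 4*y + 1) dx ∧ dy.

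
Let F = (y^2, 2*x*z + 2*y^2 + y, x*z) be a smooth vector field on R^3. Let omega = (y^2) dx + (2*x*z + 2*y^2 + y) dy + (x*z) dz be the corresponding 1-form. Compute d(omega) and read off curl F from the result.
d(omega) = (-2*x) dy ∧ dz + (-z) dz ∧ dx + (-2*y + 2*z) dx ∧ dy; curl F = (-2*x, -z, -2*y + 2*z)

d omega = sum_{i<j} (∂f_j/∂x_i - ∂f_i/∂x_j) dx_i ∧ dx_j. Under the identification (dy ∧ dz, dz ∧ dx, dx ∧ dy) ↔ (e_x, e_y, e_z), the coefficients are exactly the components of curl F. Compute:
  ∂R/∂y - ∂Q/∂z = (0) - (2*x) = -2*x
  ∂P/∂z - ∂R/∂x = (0) - (z) = -z
  ∂Q/∂x - ∂P/∂y = (2*z) - (2*y) = -2*y + 2*z.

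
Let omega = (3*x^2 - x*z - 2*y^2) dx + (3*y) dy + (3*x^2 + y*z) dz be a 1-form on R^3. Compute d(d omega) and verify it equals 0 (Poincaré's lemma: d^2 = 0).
d(d omega) = 0

Step 1: d omega = sum_{i<j} (∂f_j/∂x_i - ∂f_i/∂x_j) dx_i ∧ dx_j:
  coeff of dx ∧ dy: 4*y
  coeff of dx ∧ dz: 7*x
  coeff of dy ∧ dz: z
Step 2: Apply d again to each 2-form coefficient. The only possible 3-form in R^3 is dx ∧ dy ∧ dz, with coefficient
  ∂(coeff of dy∧dz)/∂x - ∂(coeff of dx∧dz)/∂y + ∂(coeff of dx∧dy)/∂z
  = ∂/∂x (z) - ∂/∂y (7*x) + ∂/∂z (4*y).
Each of these terms simplifies to sums of mixed partials that cancel in pairs. The result is 0 (by equality of mixed partials for smooth functions — Schwarz / Clairaut).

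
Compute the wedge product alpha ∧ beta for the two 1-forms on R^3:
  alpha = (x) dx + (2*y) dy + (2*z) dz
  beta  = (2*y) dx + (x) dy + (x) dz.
alpha ∧ beta = (x^2 - 4*y^2) dx ∧ dy + (x^2 - 4*y*z) dx ∧ dz + (2*x*(y - z)) dy ∧ dz

Distribute the wedge, using dx_i ∧ dx_j = -dx_j ∧ dx_i and dx_i ∧ dx_i = 0. For each pair (i, j) with i < j, the coefficient of dx_i ∧ dx_j in alpha ∧ beta is (alpha_i * beta_j - alpha_j * beta_i). Collecting: alpha ∧ beta = (x^2 - 4*y^2) dx ∧ dy + (x^2 - 4*y*z) dx ∧ dz + (2*x*(y - z)) dy ∧ dz.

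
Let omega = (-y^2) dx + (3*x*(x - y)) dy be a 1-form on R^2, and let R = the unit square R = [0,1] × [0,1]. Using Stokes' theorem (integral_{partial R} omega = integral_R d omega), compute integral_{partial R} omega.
integral_(partial R) omega = 5/2

Stokes: integral_partial_R omega = integral_R d omega with d omega = (∂Q/∂x - ∂P/∂y) dx ∧ dy.
  ∂Q/∂x = 6*x - 3*y
  ∂P/∂y = -2*y
  integrand = ∂Q/∂x - ∂P/∂y = 6*x - y.
Integrating over R: integral_0^1 integral_0^1 (6*x - y) dx dy = 5/2.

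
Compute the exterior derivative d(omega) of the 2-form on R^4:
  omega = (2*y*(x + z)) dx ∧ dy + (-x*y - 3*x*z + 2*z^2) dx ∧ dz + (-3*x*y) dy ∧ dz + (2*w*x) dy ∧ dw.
d(omega) = (x - y) dx ∧ dy ∧ dz + (2*w) dx ∧ dy ∧ dw

For a 2-form omega = sum_{i<j} g_{ij} dx_i ∧ dx_j, the exterior derivative is
  d(omega) = sum_{i<j} d(g_{ij}) ∧ dx_i ∧ dx_j = sum_{i<j, k} (∂g_{ij}/∂x_k) dx_k ∧ dx_i ∧ dx_j.
Expand each term, using dx_k ∧ dx_i ∧ dx_j = sgn(permutation) dx_{(a)} ∧ dx_{(b)} ∧ dx_{(c)} with (a < b < c) sorted:
  d(2*y*(x + z)) includes (∂/∂z)(2*y*(x + z)) dz = (2*y) dz, which multiplied by dx ∧ dy gives (2*y) dx ∧ dy ∧ dz
  d(-x*y - 3*x*z + 2*z^2) includes (∂/∂y)(-x*y - 3*x*z + 2*z^2) dy = (-x) dy, which multiplied by dx ∧ dz gives (x) dx ∧ dy ∧ dz
  d(-3*x*y) includes (∂/∂x)(-3*x*y) dx = (-3*y) dx, which multiplied by dy ∧ dz gives (-3*y) dx ∧ dy ∧ dz
  d(2*w*x) includes (∂/∂x)(2*w*x) dx = (2*w) dx, which multiplied by dy ∧ dw gives (2*w) dx ∧ dy ∧ dw
Collecting like 3-forms: d(omega) = (x - y) dx ∧ dy ∧ dz + (2*w) dx ∧ dy ∧ dw.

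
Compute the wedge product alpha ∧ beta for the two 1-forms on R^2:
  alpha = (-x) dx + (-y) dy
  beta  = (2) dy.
alpha ∧ beta = (-2*x) dx ∧ dy

Distribute the wedge, using dx_i ∧ dx_j = -dx_j ∧ dx_i and dx_i ∧ dx_i = 0. For each pair (i, j) with i < j, the coefficient of dx_i ∧ dx_j in alpha ∧ beta is (alpha_i * beta_j - alpha_j * beta_i). Collecting: alpha ∧ beta = (-2*x) dx ∧ dy.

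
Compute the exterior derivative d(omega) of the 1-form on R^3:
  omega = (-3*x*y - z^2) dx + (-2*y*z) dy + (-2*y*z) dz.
d(omega) = (3*x) dx ∧ dy + (2*z) dx ∧ dz + (2*y - 2*z) dy ∧ dz

For a 1-form omega = sum_i f_i dx_i, the exterior derivative is
  d(omega) = sum_{i < j} (∂f_j/∂x_i - ∂f_i/∂x_j) dx_i ∧ dx_j.
  coefficient of dx ∧ dy: ∂f_2/∂x - ∂f_1/∂y = ∂(-2*y*z)/∂x - ∂(-3*x*y - z^2)/∂y = 3*x
  coefficient of dx ∧ dz: ∂f_3/∂x - ∂f_1/∂z = ∂(-2*y*z)/∂x - ∂(-3*x*y - z^2)/∂z = 2*z
  coefficient of dy ∧ dz: ∂f_3/∂y - ∂f_2/∂z = ∂(-2*y*z)/∂y - ∂(-2*y*z)/∂z = 2*y - 2*z
Assembling: d(omega) = (3*x) dx ∧ dy + (2*z) dx ∧ dz + (2*y - 2*z) dy ∧ dz.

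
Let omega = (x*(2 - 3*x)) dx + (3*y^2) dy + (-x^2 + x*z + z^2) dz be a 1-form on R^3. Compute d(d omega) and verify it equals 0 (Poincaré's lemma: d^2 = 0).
d(d omega) = 0

Step 1: d omega = sum_{i<j} (∂f_j/∂x_i - ∂f_i/∂x_j) dx_i ∧ dx_j:
  coeff of dx ∧ dy: 0
  coeff of dx ∧ dz: -2*x + z
  coeff of dy ∧ dz: 0
Step 2: Apply d again to each 2-form coefficient. The only possible 3-form in R^3 is dx ∧ dy ∧ dz, with coefficient
  ∂(coeff of dy∧dz)/∂x - ∂(coeff of dx∧dz)/∂y + ∂(coeff of dx∧dy)/∂z
  = ∂/∂x (0) - ∂/∂y (-2*x + z) + ∂/∂z (0).
Each of these terms simplifies to sums of mixed partials that cancel in pairs. The result is 0 (by equality of mixed partials for smooth functions — Schwarz / Clairaut).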